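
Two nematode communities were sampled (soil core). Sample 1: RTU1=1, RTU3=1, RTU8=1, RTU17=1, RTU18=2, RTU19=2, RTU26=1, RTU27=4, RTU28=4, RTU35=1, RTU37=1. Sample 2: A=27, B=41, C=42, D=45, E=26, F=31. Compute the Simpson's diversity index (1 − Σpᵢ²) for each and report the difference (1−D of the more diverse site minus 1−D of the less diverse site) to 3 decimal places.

Sample 1: N=19, proportions 0.05263, 0.05263, 0.05263, 0.05263, 0.10526, 0.10526, 0.05263, 0.21053, 0.21053, 0.05263, 0.05263, giving 1−D = 0.86981 (working shown to 5 dp, full precision carried).
Sample 2: N=212, proportions 0.12736, 0.1934, 0.19811, 0.21226, 0.12264, 0.14623, giving 1−D = 0.82565.
Difference = |0.86981 − 0.82565| = 0.04416, i.e. 0.044 to 3 decimal places.

0.044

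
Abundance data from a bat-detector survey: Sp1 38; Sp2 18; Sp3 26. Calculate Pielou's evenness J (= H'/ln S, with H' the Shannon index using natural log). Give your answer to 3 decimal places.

Total N = 38+18+26 = 82, so the proportions are 0.46341, 0.21951, 0.31707 (working shown to 5 dp, full precision carried).
H' = −Σ pᵢ ln pᵢ = −((-0.35643) + (-0.33286) + (-0.36420)) = 1.05348.
With S = 3 species, ln S = 1.09861, so J = 1.05348/1.09861 = 0.95892, i.e. 0.959 to 3 decimal places.

0.959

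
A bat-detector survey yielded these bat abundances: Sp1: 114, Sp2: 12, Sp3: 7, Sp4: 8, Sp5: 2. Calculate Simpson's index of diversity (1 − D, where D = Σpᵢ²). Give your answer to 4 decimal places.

Total N = 114+12+7+8+2 = 143, so the proportions are 0.797203, 0.083916, 0.048951, 0.055944, 0.013986 (working shown to 6 dp, full precision carried).
D = 0.797203² + 0.083916² + 0.048951² + 0.055944² + 0.013986² = 0.635532 + 0.007042 + 0.002396 + 0.003130 + 0.000196 = 0.648296.
So 1 − D = 0.351704, i.e. 0.3517 to 4 decimal places.

0.3517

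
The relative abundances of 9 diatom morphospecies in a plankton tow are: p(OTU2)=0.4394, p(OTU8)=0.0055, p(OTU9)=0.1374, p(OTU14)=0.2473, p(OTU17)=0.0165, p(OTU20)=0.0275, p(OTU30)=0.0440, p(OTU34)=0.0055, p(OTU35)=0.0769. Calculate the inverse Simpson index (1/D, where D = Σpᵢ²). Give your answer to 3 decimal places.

D = 0.4394² + 0.0055² + 0.1374² + 0.2473² + 0.0165² + 0.0275² + 0.044² + 0.0055² + 0.0769² = 0.1930724 + 0.0000302 + 0.0188788 + 0.0611573 + 0.0002723 + 0.0007562 + 0.0019360 + 0.0000302 + 0.0059136 = 0.2820470 (working shown to 7 dp, full precision carried).
So 1/D = 3.54551, i.e. 3.546 to 3 decimal places.

3.546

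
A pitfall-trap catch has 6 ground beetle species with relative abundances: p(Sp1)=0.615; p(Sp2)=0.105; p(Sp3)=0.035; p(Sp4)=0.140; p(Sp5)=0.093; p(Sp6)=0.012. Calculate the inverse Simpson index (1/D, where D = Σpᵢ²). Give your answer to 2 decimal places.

D = 0.615² + 0.105² + 0.035² + 0.14² + 0.093² + 0.012² = 0.37822 + 0.01102 + 0.00123 + 0.01960 + 0.00865 + 0.00014 = 0.41887 (working shown to 5 dp, full precision carried).
So 1/D = 2.3874, i.e. 2.39 to 2 decimal places.

2.39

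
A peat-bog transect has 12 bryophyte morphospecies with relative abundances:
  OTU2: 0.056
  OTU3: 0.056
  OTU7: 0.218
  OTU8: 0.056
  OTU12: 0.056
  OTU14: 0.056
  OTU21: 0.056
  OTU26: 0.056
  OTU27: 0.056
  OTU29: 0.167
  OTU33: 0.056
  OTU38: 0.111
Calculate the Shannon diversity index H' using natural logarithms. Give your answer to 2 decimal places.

2.33

Each pᵢ ln pᵢ term (working shown to 4 dp, full precision carried): 0.056×(-2.8824)=-0.1614, 0.056×(-2.8824)=-0.1614, 0.218×(-1.5233)=-0.3321, 0.056×(-2.8824)=-0.1614, 0.056×(-2.8824)=-0.1614, 0.056×(-2.8824)=-0.1614, 0.056×(-2.8824)=-0.1614, 0.056×(-2.8824)=-0.1614, 0.056×(-2.8824)=-0.1614, 0.167×(-1.7898)=-0.2989, 0.056×(-2.8824)=-0.1614, 0.111×(-2.1982)=-0.2440.
Sum = -2.3277, so H' = 2.33.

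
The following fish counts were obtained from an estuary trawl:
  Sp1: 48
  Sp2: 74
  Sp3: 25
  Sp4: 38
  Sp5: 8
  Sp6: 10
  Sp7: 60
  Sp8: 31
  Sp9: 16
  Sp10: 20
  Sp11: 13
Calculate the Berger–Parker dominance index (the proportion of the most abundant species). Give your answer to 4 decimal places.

0.2157

Total N = 48+74+25+38+8+10+60+31+16+20+13 = 343, so the proportions are 0.139942, 0.215743, 0.072886, 0.110787, 0.023324, 0.029155, 0.174927, 0.090379, 0.046647, 0.058309, 0.037901 (working shown to 6 dp, full precision carried).
The largest proportion is 0.215743, i.e. d = 0.2157 to 4 decimal places.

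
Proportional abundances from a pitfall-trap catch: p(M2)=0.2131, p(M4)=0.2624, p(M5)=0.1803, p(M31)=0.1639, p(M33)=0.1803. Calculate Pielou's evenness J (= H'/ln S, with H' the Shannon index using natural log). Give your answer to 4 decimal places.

0.9908

H' = −Σ pᵢ ln pᵢ = −((-0.329451) + (-0.351061) + (-0.308878) + (-0.296413) + (-0.308878)) = 1.594681 (working shown to 6 dp, full precision carried).
With S = 5 species, ln S = 1.609438, so J = 1.594681/1.609438 = 0.990831, i.e. 0.9908 to 4 decimal places.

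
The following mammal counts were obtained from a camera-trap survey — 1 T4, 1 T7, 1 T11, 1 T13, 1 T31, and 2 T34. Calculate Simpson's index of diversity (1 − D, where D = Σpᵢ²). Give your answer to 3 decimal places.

0.816

Total N = 1+1+1+1+1+2 = 7, so the proportions are 0.14286, 0.14286, 0.14286, 0.14286, 0.14286, 0.28571 (working shown to 5 dp, full precision carried).
D = 0.14286² + 0.14286² + 0.14286² + 0.14286² + 0.14286² + 0.28571² = 0.02041 + 0.02041 + 0.02041 + 0.02041 + 0.02041 + 0.08163 = 0.18367.
So 1 − D = 0.81633, i.e. 0.816 to 3 decimal places.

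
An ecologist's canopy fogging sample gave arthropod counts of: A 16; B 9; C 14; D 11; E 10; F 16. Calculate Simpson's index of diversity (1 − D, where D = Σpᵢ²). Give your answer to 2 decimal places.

0.83

Total N = 16+9+14+11+10+16 = 76, so the proportions are 0.2105, 0.1184, 0.1842, 0.1447, 0.1316, 0.2105 (working shown to 4 dp, full precision carried).
D = 0.2105² + 0.1184² + 0.1842² + 0.1447² + 0.1316² + 0.2105² = 0.0443 + 0.0140 + 0.0339 + 0.0209 + 0.0173 + 0.0443 = 0.1749.
So 1 − D = 0.8251, i.e. 0.83 to 2 decimal places.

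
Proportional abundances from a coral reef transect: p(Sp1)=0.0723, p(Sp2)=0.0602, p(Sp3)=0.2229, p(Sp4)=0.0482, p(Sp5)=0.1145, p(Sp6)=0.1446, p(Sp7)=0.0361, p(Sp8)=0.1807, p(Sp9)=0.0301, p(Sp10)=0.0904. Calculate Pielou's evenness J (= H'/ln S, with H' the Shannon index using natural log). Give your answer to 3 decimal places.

H' = −Σ pᵢ ln pᵢ = −((-0.18993) + (-0.16917) + (-0.33458) + (-0.14616) + (-0.24814) + (-0.27963) + (-0.11990) + (-0.30916) + (-0.10545) + (-0.21728)) = 2.11940 (working shown to 5 dp, full precision carried).
With S = 10 species, ln S = 2.30259, so J = 2.11940/2.30259 = 0.92044, i.e. 0.920 to 3 decimal places.

0.920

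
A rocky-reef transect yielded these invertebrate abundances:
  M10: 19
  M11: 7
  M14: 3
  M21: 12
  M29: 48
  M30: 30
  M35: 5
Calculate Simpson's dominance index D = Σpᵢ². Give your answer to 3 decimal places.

Total N = 19+7+3+12+48+30+5 = 124, so the proportions are 0.15323, 0.05645, 0.02419, 0.09677, 0.3871, 0.24194, 0.04032 (working shown to 5 dp, full precision carried).
D = 0.15323² + 0.05645² + 0.02419² + 0.09677² + 0.3871² + 0.24194² + 0.04032² = 0.02348 + 0.00319 + 0.00059 + 0.00937 + 0.14984 + 0.05853 + 0.00163 = 0.24662.
To 3 decimal places, D = 0.247.

0.247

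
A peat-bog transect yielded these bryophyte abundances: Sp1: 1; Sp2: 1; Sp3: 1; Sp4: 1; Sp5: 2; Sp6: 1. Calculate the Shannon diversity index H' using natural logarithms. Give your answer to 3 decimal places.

Total N = 1+1+1+1+2+1 = 7, so the proportions are 0.14286, 0.14286, 0.14286, 0.14286, 0.28571, 0.14286 (working shown to 5 dp, full precision carried).
Each pᵢ ln pᵢ term: 0.14286×(-1.94591)=-0.27799, 0.14286×(-1.94591)=-0.27799, 0.14286×(-1.94591)=-0.27799, 0.14286×(-1.94591)=-0.27799, 0.28571×(-1.25276)=-0.35793, 0.14286×(-1.94591)=-0.27799.
Sum = -1.74787, so H' = 1.748.

1.748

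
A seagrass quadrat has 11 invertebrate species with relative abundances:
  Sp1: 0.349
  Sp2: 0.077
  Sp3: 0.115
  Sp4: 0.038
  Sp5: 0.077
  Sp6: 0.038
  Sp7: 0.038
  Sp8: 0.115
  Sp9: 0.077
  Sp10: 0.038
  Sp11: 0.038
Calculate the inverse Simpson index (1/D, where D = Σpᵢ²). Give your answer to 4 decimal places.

D = 0.349² + 0.077² + 0.115² + 0.038² + 0.077² + 0.038² + 0.038² + 0.115² + 0.077² + 0.038² + 0.038² = 0.12180100 + 0.00592900 + 0.01322500 + 0.00144400 + 0.00592900 + 0.00144400 + 0.00144400 + 0.01322500 + 0.00592900 + 0.00144400 + 0.00144400 = 0.17325800 (working shown to 8 dp, full precision carried).
So 1/D = 5.771739, i.e. 5.7717 to 4 decimal places.

5.7717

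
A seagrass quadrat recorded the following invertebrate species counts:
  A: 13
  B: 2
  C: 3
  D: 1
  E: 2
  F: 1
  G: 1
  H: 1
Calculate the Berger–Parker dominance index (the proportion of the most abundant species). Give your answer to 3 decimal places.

0.542

Total N = 13+2+3+1+2+1+1+1 = 24, so the proportions are 0.54167, 0.08333, 0.125, 0.04167, 0.08333, 0.04167, 0.04167, 0.04167 (working shown to 5 dp, full precision carried).
The largest proportion is 0.54167, i.e. d = 0.542 to 3 decimal places.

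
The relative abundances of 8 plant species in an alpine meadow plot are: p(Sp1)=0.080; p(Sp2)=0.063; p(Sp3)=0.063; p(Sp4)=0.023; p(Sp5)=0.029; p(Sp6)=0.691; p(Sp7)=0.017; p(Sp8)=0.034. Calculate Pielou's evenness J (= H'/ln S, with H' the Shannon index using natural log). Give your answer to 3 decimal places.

0.567

H' = −Σ pᵢ ln pᵢ = −((-0.20206) + (-0.17417) + (-0.17417) + (-0.08676) + (-0.10267) + (-0.25540) + (-0.06927) + (-0.11497)) = 1.17947 (working shown to 5 dp, full precision carried).
With S = 8 species, ln S = 2.07944, so J = 1.17947/2.07944 = 0.56721, i.e. 0.567 to 3 decimal places.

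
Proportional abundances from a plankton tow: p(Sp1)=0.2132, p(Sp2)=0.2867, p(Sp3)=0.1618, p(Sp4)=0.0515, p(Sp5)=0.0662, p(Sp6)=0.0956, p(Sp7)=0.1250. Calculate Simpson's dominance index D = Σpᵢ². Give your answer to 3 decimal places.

D = 0.2132² + 0.2867² + 0.1618² + 0.0515² + 0.0662² + 0.0956² + 0.125² = 0.04545 + 0.08220 + 0.02618 + 0.00265 + 0.00438 + 0.00914 + 0.01562 = 0.18563 (working shown to 5 dp, full precision carried).
To 3 decimal places, D = 0.186.

0.186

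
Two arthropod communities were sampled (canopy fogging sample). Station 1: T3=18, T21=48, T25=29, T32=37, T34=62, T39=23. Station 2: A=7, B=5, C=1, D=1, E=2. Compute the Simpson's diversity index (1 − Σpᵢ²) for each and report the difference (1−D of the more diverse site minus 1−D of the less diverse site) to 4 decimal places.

Station 1: N=217, proportions 0.082949, 0.221198, 0.133641, 0.170507, 0.285714, 0.105991, giving 1−D = 0.804392 (working shown to 6 dp, full precision carried).
Station 2: N=16, proportions 0.4375, 0.3125, 0.0625, 0.0625, 0.125, giving 1−D = 0.687500.
Difference = |0.804392 − 0.687500| = 0.116892, i.e. 0.1169 to 4 decimal places.

0.1169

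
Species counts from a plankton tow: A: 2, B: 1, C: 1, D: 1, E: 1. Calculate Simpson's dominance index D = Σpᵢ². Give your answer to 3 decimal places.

Total N = 2+1+1+1+1 = 6, so the proportions are 0.33333, 0.16667, 0.16667, 0.16667, 0.16667 (working shown to 5 dp, full precision carried).
D = 0.33333² + 0.16667² + 0.16667² + 0.16667² + 0.16667² = 0.11111 + 0.02778 + 0.02778 + 0.02778 + 0.02778 = 0.22222.
To 3 decimal places, D = 0.222.

0.222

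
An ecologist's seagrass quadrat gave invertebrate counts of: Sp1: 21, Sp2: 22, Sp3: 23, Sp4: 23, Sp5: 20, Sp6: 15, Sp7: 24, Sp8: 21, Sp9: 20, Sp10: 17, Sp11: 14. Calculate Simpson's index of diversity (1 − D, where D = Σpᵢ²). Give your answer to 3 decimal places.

0.907

Total N = 21+22+23+23+20+15+24+21+20+17+14 = 220, so the proportions are 0.09545, 0.1, 0.10455, 0.10455, 0.09091, 0.06818, 0.10909, 0.09545, 0.09091, 0.07727, 0.06364 (working shown to 5 dp, full precision carried).
D = 0.09545² + 0.1² + 0.10455² + 0.10455² + 0.09091² + 0.06818² + 0.10909² + 0.09545² + 0.09091² + 0.07727² + 0.06364² = 0.00911 + 0.01000 + 0.01093 + 0.01093 + 0.00826 + 0.00465 + 0.01190 + 0.00911 + 0.00826 + 0.00597 + 0.00405 = 0.09318.
So 1 − D = 0.90682, i.e. 0.907 to 3 decimal places.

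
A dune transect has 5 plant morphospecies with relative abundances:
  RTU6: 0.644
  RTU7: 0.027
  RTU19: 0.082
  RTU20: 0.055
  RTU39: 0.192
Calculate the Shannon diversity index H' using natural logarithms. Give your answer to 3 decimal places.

1.062

Each pᵢ ln pᵢ term (working shown to 5 dp, full precision carried): 0.644×(-0.44006)=-0.28340, 0.027×(-3.61192)=-0.09752, 0.082×(-2.50104)=-0.20508, 0.055×(-2.90042)=-0.15952, 0.192×(-1.65026)=-0.31685.
Sum = -1.06238, so H' = 1.062.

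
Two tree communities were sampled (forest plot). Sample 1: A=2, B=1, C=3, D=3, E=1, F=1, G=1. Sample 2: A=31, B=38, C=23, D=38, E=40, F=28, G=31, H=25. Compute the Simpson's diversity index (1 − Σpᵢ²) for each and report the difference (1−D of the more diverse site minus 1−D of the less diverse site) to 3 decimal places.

0.051

Sample 1: N=12, proportions 0.1666667, 0.0833333, 0.25, 0.25, 0.0833333, 0.0833333, 0.0833333, giving 1−D = 0.8194444 (working shown to 7 dp, full precision carried).
Sample 2: N=254, proportions 0.1220472, 0.1496063, 0.0905512, 0.1496063, 0.1574803, 0.1102362, 0.1220472, 0.0984252, giving 1−D = 0.8706057.
Difference = |0.8194444 − 0.8706057| = 0.0511613, i.e. 0.051 to 3 decimal places.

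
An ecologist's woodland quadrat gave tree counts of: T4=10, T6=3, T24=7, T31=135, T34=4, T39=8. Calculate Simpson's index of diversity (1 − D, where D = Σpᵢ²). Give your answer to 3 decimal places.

Total N = 10+3+7+135+4+8 = 167, so the proportions are 0.05988, 0.01796, 0.04192, 0.80838, 0.02395, 0.0479 (working shown to 5 dp, full precision carried).
D = 0.05988² + 0.01796² + 0.04192² + 0.80838² + 0.02395² + 0.0479² = 0.00359 + 0.00032 + 0.00176 + 0.65348 + 0.00057 + 0.00229 = 0.66202.
So 1 − D = 0.33798, i.e. 0.338 to 3 decimal places.

0.338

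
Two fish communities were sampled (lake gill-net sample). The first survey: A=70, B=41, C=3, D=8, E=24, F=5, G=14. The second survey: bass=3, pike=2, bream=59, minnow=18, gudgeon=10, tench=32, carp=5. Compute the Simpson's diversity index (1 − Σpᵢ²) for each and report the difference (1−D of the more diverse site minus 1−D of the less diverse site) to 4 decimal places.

The first survey: N=165, proportions 0.4242424, 0.2484848, 0.0181818, 0.0484848, 0.1454545, 0.030303, 0.0848485, giving 1−D = 0.7263177 (working shown to 7 dp, full precision carried).
The second survey: N=129, proportions 0.0232558, 0.0155039, 0.4573643, 0.1395349, 0.0775194, 0.248062, 0.0387597, giving 1−D = 0.7015203.
Difference = |0.7263177 − 0.7015203| = 0.0247974, i.e. 0.0248 to 4 decimal places.

0.0248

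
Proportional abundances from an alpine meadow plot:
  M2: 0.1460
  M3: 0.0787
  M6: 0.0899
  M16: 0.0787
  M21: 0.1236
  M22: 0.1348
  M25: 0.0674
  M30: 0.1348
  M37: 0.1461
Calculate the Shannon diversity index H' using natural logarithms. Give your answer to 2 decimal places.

2.16

Each pᵢ ln pᵢ term (working shown to 4 dp, full precision carried): 0.146×(-1.9241)=-0.2809, 0.0787×(-2.5421)=-0.2001, 0.0899×(-2.4091)=-0.2166, 0.0787×(-2.5421)=-0.2001, 0.1236×(-2.0907)=-0.2584, 0.1348×(-2.0040)=-0.2701, 0.0674×(-2.6971)=-0.1818, 0.1348×(-2.0040)=-0.2701, 0.1461×(-1.9235)=-0.2810.
Sum = -2.1591, so H' = 2.16.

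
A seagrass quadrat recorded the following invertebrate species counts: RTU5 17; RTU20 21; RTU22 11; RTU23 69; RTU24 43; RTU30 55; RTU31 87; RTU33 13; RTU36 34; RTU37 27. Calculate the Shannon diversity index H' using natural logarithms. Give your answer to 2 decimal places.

2.10

Total N = 17+21+11+69+43+55+87+13+34+27 = 377, so the proportions are 0.0451, 0.0557, 0.0292, 0.183, 0.1141, 0.1459, 0.2308, 0.0345, 0.0902, 0.0716 (working shown to 4 dp, full precision carried).
Each pᵢ ln pᵢ term: 0.0451×(-3.0990)=-0.1397, 0.0557×(-2.8877)=-0.1609, 0.0292×(-3.5343)=-0.1031, 0.183×(-1.6981)=-0.3108, 0.1141×(-2.1710)=-0.2476, 0.1459×(-1.9249)=-0.2808, 0.2308×(-1.4663)=-0.3384, 0.0345×(-3.3673)=-0.1161, 0.0902×(-2.4059)=-0.2170, 0.0716×(-2.6364)=-0.1888.
Sum = -2.1033, so H' = 2.10.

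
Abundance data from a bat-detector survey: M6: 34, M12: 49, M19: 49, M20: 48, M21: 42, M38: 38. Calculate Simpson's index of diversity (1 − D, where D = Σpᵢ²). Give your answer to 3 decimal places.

Total N = 34+49+49+48+42+38 = 260, so the proportions are 0.13077, 0.18846, 0.18846, 0.18462, 0.16154, 0.14615 (working shown to 5 dp, full precision carried).
D = 0.13077² + 0.18846² + 0.18846² + 0.18462² + 0.16154² + 0.14615² = 0.01710 + 0.03552 + 0.03552 + 0.03408 + 0.02609 + 0.02136 = 0.16967.
So 1 − D = 0.83033, i.e. 0.830 to 3 decimal places.

0.830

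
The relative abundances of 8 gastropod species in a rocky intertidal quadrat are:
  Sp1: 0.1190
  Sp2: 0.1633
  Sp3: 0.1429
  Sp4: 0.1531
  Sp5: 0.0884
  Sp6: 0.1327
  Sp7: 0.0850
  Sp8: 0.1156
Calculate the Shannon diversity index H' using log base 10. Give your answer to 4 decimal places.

0.8929

Each pᵢ log₁₀ pᵢ term (working shown to 6 dp, full precision carried): 0.119×(-0.924453)=-0.110010, 0.1633×(-0.787014)=-0.128519, 0.1429×(-0.844968)=-0.120746, 0.1531×(-0.815025)=-0.124780, 0.0884×(-1.053548)=-0.093134, 0.1327×(-0.877129)=-0.116395, 0.085×(-1.070581)=-0.090999, 0.1156×(-0.937042)=-0.108322.
Sum = -0.892906, so H' = 0.8929.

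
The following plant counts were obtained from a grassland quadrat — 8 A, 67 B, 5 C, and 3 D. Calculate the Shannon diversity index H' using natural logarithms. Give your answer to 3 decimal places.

Total N = 8+67+5+3 = 83, so the proportions are 0.09639, 0.80723, 0.06024, 0.03614 (working shown to 5 dp, full precision carried).
Each pᵢ ln pᵢ term: 0.09639×(-2.33940)=-0.22548, 0.80723×(-0.21415)=-0.17287, 0.06024×(-2.80940)=-0.16924, 0.03614×(-3.32023)=-0.12001.
Sum = -0.68760, so H' = 0.688.

0.688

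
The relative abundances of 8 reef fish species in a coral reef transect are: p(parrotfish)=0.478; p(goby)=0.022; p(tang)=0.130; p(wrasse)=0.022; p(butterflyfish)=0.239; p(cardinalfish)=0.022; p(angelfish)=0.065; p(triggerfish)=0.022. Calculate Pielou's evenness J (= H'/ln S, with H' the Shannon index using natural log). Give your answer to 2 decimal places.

0.71

H' = −Σ pᵢ ln pᵢ = −((-0.3528) + (-0.0840) + (-0.2652) + (-0.0840) + (-0.3421) + (-0.0840) + (-0.1777) + (-0.0840)) = 1.4737 (working shown to 4 dp, full precision carried).
With S = 8 species, ln S = 2.0794, so J = 1.4737/2.0794 = 0.7087, i.e. 0.71 to 2 decimal places.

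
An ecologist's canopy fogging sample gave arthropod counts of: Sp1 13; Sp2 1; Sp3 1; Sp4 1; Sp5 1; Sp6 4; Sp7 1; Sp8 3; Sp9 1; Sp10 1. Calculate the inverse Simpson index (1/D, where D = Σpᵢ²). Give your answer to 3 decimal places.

3.627

Total N = 13+1+1+1+1+4+1+3+1+1 = 27, so the proportions are 0.4814815, 0.037037, 0.037037, 0.037037, 0.037037, 0.1481481, 0.037037, 0.1111111, 0.037037, 0.037037 (working shown to 7 dp, full precision carried).
D = 0.4814815² + 0.037037² + 0.037037² + 0.037037² + 0.037037² + 0.1481481² + 0.037037² + 0.1111111² + 0.037037² + 0.037037² = 0.2318244 + 0.0013717 + 0.0013717 + 0.0013717 + 0.0013717 + 0.0219479 + 0.0013717 + 0.0123457 + 0.0013717 + 0.0013717 = 0.2757202.
So 1/D = 3.62687, i.e. 3.627 to 3 decimal places.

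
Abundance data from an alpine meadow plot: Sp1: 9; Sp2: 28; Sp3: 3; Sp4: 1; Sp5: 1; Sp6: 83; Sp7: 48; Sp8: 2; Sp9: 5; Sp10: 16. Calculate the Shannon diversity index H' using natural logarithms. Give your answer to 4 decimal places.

1.5906

Total N = 9+28+3+1+1+83+48+2+5+16 = 196, so the proportions are 0.045918, 0.142857, 0.015306, 0.005102, 0.005102, 0.423469, 0.244898, 0.010204, 0.02551, 0.081633 (working shown to 6 dp, full precision carried).
Each pᵢ ln pᵢ term: 0.045918×(-3.080890)=-0.141469, 0.142857×(-1.945910)=-0.277987, 0.015306×(-4.179502)=-0.063972, 0.005102×(-5.278115)=-0.026929, 0.005102×(-5.278115)=-0.026929, 0.423469×(-0.859274)=-0.363876, 0.244898×(-1.406914)=-0.344550, 0.010204×(-4.584967)=-0.046785, 0.02551×(-3.668677)=-0.093589, 0.081633×(-2.505526)=-0.204533.
Sum = -1.590620, so H' = 1.5906.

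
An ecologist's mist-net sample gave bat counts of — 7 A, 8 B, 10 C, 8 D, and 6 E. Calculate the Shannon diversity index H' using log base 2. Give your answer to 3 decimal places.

Total N = 7+8+10+8+6 = 39, so the proportions are 0.17949, 0.20513, 0.25641, 0.20513, 0.15385 (working shown to 5 dp, full precision carried).
Each pᵢ log₂ pᵢ term: 0.17949×(-2.47805)=-0.44478, 0.20513×(-2.28540)=-0.46880, 0.25641×(-1.96347)=-0.50345, 0.20513×(-2.28540)=-0.46880, 0.15385×(-2.70044)=-0.41545.
Sum = -2.30129, so H' = 2.301.

2.301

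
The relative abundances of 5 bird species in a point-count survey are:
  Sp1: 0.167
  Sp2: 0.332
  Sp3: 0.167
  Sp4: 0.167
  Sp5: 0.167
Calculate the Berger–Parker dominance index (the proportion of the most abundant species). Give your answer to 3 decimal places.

0.332

The largest proportion is 0.332, i.e. d = 0.332 to 3 decimal places.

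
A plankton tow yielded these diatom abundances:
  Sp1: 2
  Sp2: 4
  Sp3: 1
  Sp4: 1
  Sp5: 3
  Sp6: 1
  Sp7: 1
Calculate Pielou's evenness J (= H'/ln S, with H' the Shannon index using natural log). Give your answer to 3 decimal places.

0.914

Total N = 2+4+1+1+3+1+1 = 13, so the proportions are 0.15385, 0.30769, 0.07692, 0.07692, 0.23077, 0.07692, 0.07692 (working shown to 5 dp, full precision carried).
H' = −Σ pᵢ ln pᵢ = −((-0.28797) + (-0.36266) + (-0.19730) + (-0.19730) + (-0.33839) + (-0.19730) + (-0.19730)) = 1.77823.
With S = 7 species, ln S = 1.94591, so J = 1.77823/1.94591 = 0.91383, i.e. 0.914 to 3 decimal places.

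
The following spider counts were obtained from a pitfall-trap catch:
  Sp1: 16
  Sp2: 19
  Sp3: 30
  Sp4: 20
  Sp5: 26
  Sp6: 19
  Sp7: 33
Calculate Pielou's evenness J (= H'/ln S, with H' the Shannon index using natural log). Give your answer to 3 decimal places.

Total N = 16+19+30+20+26+19+33 = 163, so the proportions are 0.09816, 0.11656, 0.18405, 0.1227, 0.15951, 0.11656, 0.20245 (working shown to 5 dp, full precision carried).
H' = −Σ pᵢ ln pᵢ = −((-0.22784) + (-0.25053) + (-0.31151) + (-0.25743) + (-0.29280) + (-0.25053) + (-0.32337)) = 1.91402.
With S = 7 species, ln S = 1.94591, so J = 1.91402/1.94591 = 0.98361, i.e. 0.984 to 3 decimal places.

0.984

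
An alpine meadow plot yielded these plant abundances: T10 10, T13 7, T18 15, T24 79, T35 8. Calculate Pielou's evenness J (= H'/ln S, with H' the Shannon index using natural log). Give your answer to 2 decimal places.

0.68

Total N = 10+7+15+79+8 = 119, so the proportions are 0.084, 0.0588, 0.1261, 0.6639, 0.0672 (working shown to 4 dp, full precision carried).
H' = −Σ pᵢ ln pᵢ = −((-0.2081) + (-0.1667) + (-0.2611) + (-0.2720) + (-0.1815)) = 1.0893.
With S = 5 species, ln S = 1.6094, so J = 1.0893/1.6094 = 0.6768, i.e. 0.68 to 2 decimal places.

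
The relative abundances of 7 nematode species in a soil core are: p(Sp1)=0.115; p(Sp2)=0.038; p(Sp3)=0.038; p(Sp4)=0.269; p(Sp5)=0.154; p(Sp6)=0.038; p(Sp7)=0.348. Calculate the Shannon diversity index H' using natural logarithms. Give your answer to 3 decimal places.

Each pᵢ ln pᵢ term (working shown to 5 dp, full precision carried): 0.115×(-2.16282)=-0.24872, 0.038×(-3.27017)=-0.12427, 0.038×(-3.27017)=-0.12427, 0.269×(-1.31304)=-0.35321, 0.154×(-1.87080)=-0.28810, 0.038×(-3.27017)=-0.12427, 0.348×(-1.05555)=-0.36733.
Sum = -1.63017, so H' = 1.630.

1.630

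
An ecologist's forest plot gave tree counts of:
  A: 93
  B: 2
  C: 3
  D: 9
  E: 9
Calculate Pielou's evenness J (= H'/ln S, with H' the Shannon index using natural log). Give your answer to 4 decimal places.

Total N = 93+2+3+9+9 = 116, so the proportions are 0.801724, 0.017241, 0.025862, 0.077586, 0.077586 (working shown to 6 dp, full precision carried).
H' = −Σ pᵢ ln pᵢ = −((-0.177174) + (-0.070008) + (-0.094525) + (-0.198339) + (-0.198339)) = 0.738384.
With S = 5 species, ln S = 1.609438, so J = 0.738384/1.609438 = 0.458784, i.e. 0.4588 to 4 decimal places.

0.4588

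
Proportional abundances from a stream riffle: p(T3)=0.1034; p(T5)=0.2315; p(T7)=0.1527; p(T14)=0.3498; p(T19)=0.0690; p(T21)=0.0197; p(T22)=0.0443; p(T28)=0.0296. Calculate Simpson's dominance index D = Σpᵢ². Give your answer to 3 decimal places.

0.218

D = 0.1034² + 0.2315² + 0.1527² + 0.3498² + 0.069² + 0.0197² + 0.0443² + 0.0296² = 0.01069 + 0.05359 + 0.02332 + 0.12236 + 0.00476 + 0.00039 + 0.00196 + 0.00088 = 0.21795 (working shown to 5 dp, full precision carried).
To 3 decimal places, D = 0.218.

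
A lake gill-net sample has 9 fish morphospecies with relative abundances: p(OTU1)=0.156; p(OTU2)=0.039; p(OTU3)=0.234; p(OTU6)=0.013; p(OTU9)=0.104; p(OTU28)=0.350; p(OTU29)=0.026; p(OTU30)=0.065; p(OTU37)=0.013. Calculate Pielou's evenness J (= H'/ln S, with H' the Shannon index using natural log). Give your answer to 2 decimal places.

H' = −Σ pᵢ ln pᵢ = −((-0.2898) + (-0.1265) + (-0.3399) + (-0.0565) + (-0.2354) + (-0.3674) + (-0.0949) + (-0.1777) + (-0.0565)) = 1.7445 (working shown to 4 dp, full precision carried).
With S = 9 species, ln S = 2.1972, so J = 1.7445/2.1972 = 0.7940, i.e. 0.79 to 2 decimal places.

0.79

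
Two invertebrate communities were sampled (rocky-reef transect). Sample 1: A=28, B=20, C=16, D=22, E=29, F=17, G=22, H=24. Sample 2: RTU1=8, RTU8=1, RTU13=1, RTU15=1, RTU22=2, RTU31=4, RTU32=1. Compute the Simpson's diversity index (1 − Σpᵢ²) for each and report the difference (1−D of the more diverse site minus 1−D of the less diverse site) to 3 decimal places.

0.142

Sample 1: N=178, proportions 0.1573, 0.11236, 0.08989, 0.1236, 0.16292, 0.09551, 0.1236, 0.13483, giving 1−D = 0.87016 (working shown to 5 dp, full precision carried).
Sample 2: N=18, proportions 0.44444, 0.05556, 0.05556, 0.05556, 0.11111, 0.22222, 0.05556, giving 1−D = 0.72840.
Difference = |0.87016 − 0.72840| = 0.14176, i.e. 0.142 to 3 decimal places.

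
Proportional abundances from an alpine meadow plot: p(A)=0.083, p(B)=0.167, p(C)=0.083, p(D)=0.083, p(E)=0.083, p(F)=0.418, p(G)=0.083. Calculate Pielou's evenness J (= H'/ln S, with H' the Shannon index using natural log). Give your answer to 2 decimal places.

H' = −Σ pᵢ ln pᵢ = −((-0.2066) + (-0.2989) + (-0.2066) + (-0.2066) + (-0.2066) + (-0.3646) + (-0.2066)) = 1.6964 (working shown to 4 dp, full precision carried).
With S = 7 species, ln S = 1.9459, so J = 1.6964/1.9459 = 0.8718, i.e. 0.87 to 2 decimal places.

0.87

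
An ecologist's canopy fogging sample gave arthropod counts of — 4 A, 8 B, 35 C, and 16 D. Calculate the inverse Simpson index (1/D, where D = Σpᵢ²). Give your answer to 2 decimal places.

Total N = 4+8+35+16 = 63, so the proportions are 0.06349, 0.12698, 0.55556, 0.25397 (working shown to 5 dp, full precision carried).
D = 0.06349² + 0.12698² + 0.55556² + 0.25397² = 0.00403 + 0.01612 + 0.30864 + 0.06450 = 0.39330.
So 1/D = 2.5426, i.e. 2.54 to 2 decimal places.

2.54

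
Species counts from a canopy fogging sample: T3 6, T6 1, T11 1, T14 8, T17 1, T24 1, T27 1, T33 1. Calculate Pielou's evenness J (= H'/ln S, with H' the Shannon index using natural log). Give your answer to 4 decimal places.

0.7821

Total N = 6+1+1+8+1+1+1+1 = 20, so the proportions are 0.3, 0.05, 0.05, 0.4, 0.05, 0.05, 0.05, 0.05 (working shown to 6 dp, full precision carried).
H' = −Σ pᵢ ln pᵢ = −((-0.361192) + (-0.149787) + (-0.149787) + (-0.366516) + (-0.149787) + (-0.149787) + (-0.149787) + (-0.149787)) = 1.626428.
With S = 8 species, ln S = 2.079442, so J = 1.626428/2.079442 = 0.782146, i.e. 0.7821 to 4 decimal places.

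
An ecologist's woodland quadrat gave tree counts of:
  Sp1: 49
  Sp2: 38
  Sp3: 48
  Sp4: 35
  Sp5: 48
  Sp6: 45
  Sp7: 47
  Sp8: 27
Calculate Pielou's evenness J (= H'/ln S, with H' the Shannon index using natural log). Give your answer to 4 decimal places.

Total N = 49+38+48+35+48+45+47+27 = 337, so the proportions are 0.145401, 0.11276, 0.142433, 0.103858, 0.142433, 0.133531, 0.139466, 0.080119 (working shown to 6 dp, full precision carried).
H' = −Σ pᵢ ln pᵢ = −((-0.280371) + (-0.246098) + (-0.277586) + (-0.235210) + (-0.277586) + (-0.268854) + (-0.274739) + (-0.202239)) = 2.062681.
With S = 8 species, ln S = 2.079442, so J = 2.062681/2.079442 = 0.991940, i.e. 0.9919 to 4 decimal places.

0.9919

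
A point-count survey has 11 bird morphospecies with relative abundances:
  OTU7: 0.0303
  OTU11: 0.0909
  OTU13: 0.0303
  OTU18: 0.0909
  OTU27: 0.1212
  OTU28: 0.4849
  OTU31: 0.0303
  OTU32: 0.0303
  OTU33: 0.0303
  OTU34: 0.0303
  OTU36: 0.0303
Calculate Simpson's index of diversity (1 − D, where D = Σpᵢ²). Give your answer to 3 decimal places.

0.727

D = 0.0303² + 0.0909² + 0.0303² + 0.0909² + 0.1212² + 0.4849² + 0.0303² + 0.0303² + 0.0303² + 0.0303² + 0.0303² = 0.00092 + 0.00826 + 0.00092 + 0.00826 + 0.01469 + 0.23513 + 0.00092 + 0.00092 + 0.00092 + 0.00092 + 0.00092 = 0.27277 (working shown to 5 dp, full precision carried).
So 1 − D = 0.72723, i.e. 0.727 to 3 decimal places.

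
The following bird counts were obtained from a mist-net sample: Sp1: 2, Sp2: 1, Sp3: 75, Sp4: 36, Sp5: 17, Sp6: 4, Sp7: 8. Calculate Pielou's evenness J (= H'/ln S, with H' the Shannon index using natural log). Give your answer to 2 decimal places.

Total N = 2+1+75+36+17+4+8 = 143, so the proportions are 0.014, 0.007, 0.5245, 0.2517, 0.1189, 0.028, 0.0559 (working shown to 4 dp, full precision carried).
H' = −Σ pᵢ ln pᵢ = −((-0.0597) + (-0.0347) + (-0.3385) + (-0.3472) + (-0.2532) + (-0.1000) + (-0.1613)) = 1.2947.
With S = 7 species, ln S = 1.9459, so J = 1.2947/1.9459 = 0.6653, i.e. 0.67 to 2 decimal places.

0.67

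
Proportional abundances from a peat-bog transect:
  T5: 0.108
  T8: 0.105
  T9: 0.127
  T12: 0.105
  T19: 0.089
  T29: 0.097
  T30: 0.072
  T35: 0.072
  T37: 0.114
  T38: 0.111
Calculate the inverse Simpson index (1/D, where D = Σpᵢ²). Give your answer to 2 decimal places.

D = 0.108² + 0.105² + 0.127² + 0.105² + 0.089² + 0.097² + 0.072² + 0.072² + 0.114² + 0.111² = 0.011664 + 0.011025 + 0.016129 + 0.011025 + 0.007921 + 0.009409 + 0.005184 + 0.005184 + 0.012996 + 0.012321 = 0.102858 (working shown to 6 dp, full precision carried).
So 1/D = 9.7221, i.e. 9.72 to 2 decimal places.

9.72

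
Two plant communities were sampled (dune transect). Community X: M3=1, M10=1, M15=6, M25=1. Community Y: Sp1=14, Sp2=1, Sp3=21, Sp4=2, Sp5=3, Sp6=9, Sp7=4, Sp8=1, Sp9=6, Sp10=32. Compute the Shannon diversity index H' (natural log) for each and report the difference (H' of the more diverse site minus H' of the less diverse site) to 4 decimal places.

0.8144

Community X: N=9, proportions 0.111111, 0.111111, 0.666667, 0.111111, giving H' = 1.002718 (working shown to 6 dp, full precision carried).
Community Y: N=93, proportions 0.150538, 0.010753, 0.225806, 0.021505, 0.032258, 0.096774, 0.043011, 0.010753, 0.064516, 0.344086, giving H' = 1.817135.
Difference = |1.002718 − 1.817135| = 0.814417, i.e. 0.8144 to 4 decimal places.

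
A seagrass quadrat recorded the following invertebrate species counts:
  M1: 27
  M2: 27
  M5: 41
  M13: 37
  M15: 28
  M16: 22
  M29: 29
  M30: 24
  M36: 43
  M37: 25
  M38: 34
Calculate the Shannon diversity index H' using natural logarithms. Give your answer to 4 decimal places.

Total N = 27+27+41+37+28+22+29+24+43+25+34 = 337, so the proportions are 0.080119, 0.080119, 0.121662, 0.109792, 0.083086, 0.065282, 0.086053, 0.071217, 0.127596, 0.074184, 0.10089 (working shown to 6 dp, full precision carried).
Each pᵢ ln pᵢ term: 0.080119×(-2.524246)=-0.202239, 0.080119×(-2.524246)=-0.202239, 0.121662×(-2.106511)=-0.256282, 0.109792×(-2.209165)=-0.242549, 0.083086×(-2.487878)=-0.206708, 0.065282×(-2.729040)=-0.178157, 0.086053×(-2.452787)=-0.211071, 0.071217×(-2.642029)=-0.188156, 0.127596×(-2.058883)=-0.262706, 0.074184×(-2.601207)=-0.192968, 0.10089×(-2.293722)=-0.231414.
Sum = -2.374490, so H' = 2.3745.

2.3745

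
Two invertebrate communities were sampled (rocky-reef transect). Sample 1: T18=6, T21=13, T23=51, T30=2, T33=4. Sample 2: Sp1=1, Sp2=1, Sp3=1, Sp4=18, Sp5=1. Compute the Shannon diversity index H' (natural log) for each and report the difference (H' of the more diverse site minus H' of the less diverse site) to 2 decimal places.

Sample 1: N=76, proportions 0.0789, 0.1711, 0.6711, 0.0263, 0.0526, giving H' = 1.0209 (working shown to 4 dp, full precision carried).
Sample 2: N=22, proportions 0.0455, 0.0455, 0.0455, 0.8182, 0.0455, giving H' = 0.7262.
Difference = |1.0209 − 0.7262| = 0.2947, i.e. 0.29 to 2 decimal places.

0.29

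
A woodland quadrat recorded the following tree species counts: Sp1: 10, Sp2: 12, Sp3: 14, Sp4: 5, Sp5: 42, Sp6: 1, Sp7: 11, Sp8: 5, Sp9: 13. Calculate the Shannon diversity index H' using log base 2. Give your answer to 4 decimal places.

2.7016

Total N = 10+12+14+5+42+1+11+5+13 = 113, so the proportions are 0.088496, 0.106195, 0.123894, 0.044248, 0.371681, 0.00885, 0.097345, 0.044248, 0.115044 (working shown to 6 dp, full precision carried).
Each pᵢ log₂ pᵢ term: 0.088496×(-3.498251)=-0.309580, 0.106195×(-3.235216)=-0.343563, 0.123894×(-3.012824)=-0.373270, 0.044248×(-4.498251)=-0.199038, 0.371681×(-1.427862)=-0.530710, 0.00885×(-6.820179)=-0.060356, 0.097345×(-3.360747)=-0.327152, 0.044248×(-4.498251)=-0.199038, 0.115044×(-3.119739)=-0.358908.
Sum = -2.701614, so H' = 2.7016.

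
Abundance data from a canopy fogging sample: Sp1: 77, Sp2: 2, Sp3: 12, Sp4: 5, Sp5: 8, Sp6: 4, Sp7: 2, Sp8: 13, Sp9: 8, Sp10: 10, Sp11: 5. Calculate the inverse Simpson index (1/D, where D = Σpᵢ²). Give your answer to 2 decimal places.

3.26

Total N = 77+2+12+5+8+4+2+13+8+10+5 = 146, so the proportions are 0.527397, 0.013699, 0.082192, 0.034247, 0.054795, 0.027397, 0.013699, 0.089041, 0.054795, 0.068493, 0.034247 (working shown to 6 dp, full precision carried).
D = 0.527397² + 0.013699² + 0.082192² + 0.034247² + 0.054795² + 0.027397² + 0.013699² + 0.089041² + 0.054795² + 0.068493² + 0.034247² = 0.278148 + 0.000188 + 0.006755 + 0.001173 + 0.003002 + 0.000751 + 0.000188 + 0.007928 + 0.003002 + 0.004691 + 0.001173 = 0.306999.
So 1/D = 3.2573, i.e. 3.26 to 2 decimal places.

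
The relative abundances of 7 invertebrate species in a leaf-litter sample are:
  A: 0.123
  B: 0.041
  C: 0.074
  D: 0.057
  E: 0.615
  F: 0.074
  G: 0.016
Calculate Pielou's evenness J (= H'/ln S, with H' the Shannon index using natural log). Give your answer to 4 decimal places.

H' = −Σ pᵢ ln pᵢ = −((-0.257755) + (-0.130962) + (-0.192673) + (-0.163288) + (-0.298972) + (-0.192673) + (-0.066163)) = 1.302485 (working shown to 6 dp, full precision carried).
With S = 7 species, ln S = 1.945910, so J = 1.302485/1.945910 = 0.669345, i.e. 0.6693 to 4 decimal places.

0.6693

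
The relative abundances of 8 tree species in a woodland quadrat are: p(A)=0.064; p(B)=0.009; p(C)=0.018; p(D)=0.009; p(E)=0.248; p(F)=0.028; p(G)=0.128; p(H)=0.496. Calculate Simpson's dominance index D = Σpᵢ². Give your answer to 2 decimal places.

D = 0.064² + 0.009² + 0.018² + 0.009² + 0.248² + 0.028² + 0.128² + 0.496² = 0.0041 + 0.0001 + 0.0003 + 0.0001 + 0.0615 + 0.0008 + 0.0164 + 0.2460 = 0.3293 (working shown to 4 dp, full precision carried).
To 2 decimal places, D = 0.33.

0.33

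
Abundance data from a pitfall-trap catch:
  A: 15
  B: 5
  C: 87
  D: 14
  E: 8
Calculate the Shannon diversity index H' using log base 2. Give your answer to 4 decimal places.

1.5225

Total N = 15+5+87+14+8 = 129, so the proportions are 0.116279, 0.03876, 0.674419, 0.108527, 0.062016 (working shown to 6 dp, full precision carried).
Each pᵢ log₂ pᵢ term: 0.116279×(-3.104337)=-0.360969, 0.03876×(-4.689299)=-0.181756, 0.674419×(-0.568284)=-0.383261, 0.108527×(-3.203872)=-0.347707, 0.062016×(-4.011227)=-0.248758.
Sum = -1.522452, so H' = 1.5225.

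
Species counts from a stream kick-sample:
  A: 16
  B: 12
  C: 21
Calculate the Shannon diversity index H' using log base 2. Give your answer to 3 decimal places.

1.548

Total N = 16+12+21 = 49, so the proportions are 0.32653, 0.2449, 0.42857 (working shown to 5 dp, full precision carried).
Each pᵢ log₂ pᵢ term: 0.32653×(-1.61471)=-0.52725, 0.2449×(-2.02975)=-0.49708, 0.42857×(-1.22239)=-0.52388.
Sum = -1.54822, so H' = 1.548.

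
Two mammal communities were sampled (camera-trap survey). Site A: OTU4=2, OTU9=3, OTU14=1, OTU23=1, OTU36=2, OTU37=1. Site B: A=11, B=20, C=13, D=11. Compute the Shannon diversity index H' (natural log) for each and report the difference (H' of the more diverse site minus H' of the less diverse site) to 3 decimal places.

Site A: N=10, proportions 0.2, 0.3, 0.1, 0.1, 0.2, 0.1, giving H' = 1.6957425 (working shown to 7 dp, full precision carried).
Site B: N=55, proportions 0.2, 0.3636364, 0.2363636, 0.2, giving H' = 1.3525571.
Difference = |1.6957425 − 1.3525571| = 0.3431854, i.e. 0.343 to 3 decimal places.

0.343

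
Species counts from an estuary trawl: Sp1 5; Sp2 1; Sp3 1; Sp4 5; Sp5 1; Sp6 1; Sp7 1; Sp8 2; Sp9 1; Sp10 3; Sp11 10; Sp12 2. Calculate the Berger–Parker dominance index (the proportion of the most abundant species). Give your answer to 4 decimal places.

0.3030

Total N = 5+1+1+5+1+1+1+2+1+3+10+2 = 33, so the proportions are 0.151515, 0.030303, 0.030303, 0.151515, 0.030303, 0.030303, 0.030303, 0.060606, 0.030303, 0.090909, 0.30303, 0.060606 (working shown to 6 dp, full precision carried).
The largest proportion is 0.30303, i.e. d = 0.3030 to 4 decimal places.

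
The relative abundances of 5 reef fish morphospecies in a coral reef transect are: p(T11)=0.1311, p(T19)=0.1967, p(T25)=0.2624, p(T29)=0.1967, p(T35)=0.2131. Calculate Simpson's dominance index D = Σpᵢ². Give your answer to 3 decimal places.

0.209

D = 0.1311² + 0.1967² + 0.2624² + 0.1967² + 0.2131² = 0.01719 + 0.03869 + 0.06885 + 0.03869 + 0.04541 = 0.20883 (working shown to 5 dp, full precision carried).
To 3 decimal places, D = 0.209.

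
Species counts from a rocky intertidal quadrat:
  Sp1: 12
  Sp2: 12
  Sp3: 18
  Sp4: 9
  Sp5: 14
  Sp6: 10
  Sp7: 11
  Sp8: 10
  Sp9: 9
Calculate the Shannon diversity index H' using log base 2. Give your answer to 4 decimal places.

3.1338

Total N = 12+12+18+9+14+10+11+10+9 = 105, so the proportions are 0.114286, 0.114286, 0.171429, 0.085714, 0.133333, 0.095238, 0.104762, 0.095238, 0.085714 (working shown to 6 dp, full precision carried).
Each pᵢ log₂ pᵢ term: 0.114286×(-3.129283)=-0.357632, 0.114286×(-3.129283)=-0.357632, 0.171429×(-2.544321)=-0.436169, 0.085714×(-3.544321)=-0.303799, 0.133333×(-2.906891)=-0.387585, 0.095238×(-3.392317)=-0.323078, 0.104762×(-3.254814)=-0.340981, 0.095238×(-3.392317)=-0.323078, 0.085714×(-3.544321)=-0.303799.
Sum = -3.133753, so H' = 3.1338.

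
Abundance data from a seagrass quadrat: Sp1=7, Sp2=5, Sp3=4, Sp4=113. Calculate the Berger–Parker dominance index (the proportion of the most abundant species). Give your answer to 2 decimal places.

0.88

Total N = 7+5+4+113 = 129, so the proportions are 0.0543, 0.0388, 0.031, 0.876 (working shown to 4 dp, full precision carried).
The largest proportion is 0.876, i.e. d = 0.88 to 2 decimal places.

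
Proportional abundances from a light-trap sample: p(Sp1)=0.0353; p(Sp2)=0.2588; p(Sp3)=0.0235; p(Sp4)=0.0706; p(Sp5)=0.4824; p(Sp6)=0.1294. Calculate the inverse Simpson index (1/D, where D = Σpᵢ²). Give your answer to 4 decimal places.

D = 0.0353² + 0.2588² + 0.0235² + 0.0706² + 0.4824² + 0.1294² = 0.0012461 + 0.0669774 + 0.0005523 + 0.0049844 + 0.2327098 + 0.0167444 = 0.3232143 (working shown to 7 dp, full precision carried).
So 1/D = 3.093923, i.e. 3.0939 to 4 decimal places.

3.0939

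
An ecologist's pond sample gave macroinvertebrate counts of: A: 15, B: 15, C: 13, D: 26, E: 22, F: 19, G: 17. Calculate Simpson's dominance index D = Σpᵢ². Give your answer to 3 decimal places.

Total N = 15+15+13+26+22+19+17 = 127, so the proportions are 0.11811, 0.11811, 0.10236, 0.20472, 0.17323, 0.14961, 0.13386 (working shown to 5 dp, full precision carried).
D = 0.11811² + 0.11811² + 0.10236² + 0.20472² + 0.17323² + 0.14961² + 0.13386² = 0.01395 + 0.01395 + 0.01048 + 0.04191 + 0.03001 + 0.02238 + 0.01792 = 0.15060.
To 3 decimal places, D = 0.151.

0.151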